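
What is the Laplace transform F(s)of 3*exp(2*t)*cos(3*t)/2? 3*(s - 2)/(2*((s - 2)^2 + 9))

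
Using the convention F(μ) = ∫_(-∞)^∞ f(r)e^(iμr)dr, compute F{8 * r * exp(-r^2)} 4 * I * sqrt(pi) * μ * exp(-μ^2/4)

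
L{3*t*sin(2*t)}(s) 12*s/(s^2 + 4)^2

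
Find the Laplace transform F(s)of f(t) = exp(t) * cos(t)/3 (s - 1)/(3 * ((s - 1)^2 + 1))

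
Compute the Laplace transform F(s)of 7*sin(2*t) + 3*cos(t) 14/(s^2 + 4) + 3*s/(s^2 + 1)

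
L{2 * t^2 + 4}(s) 4/s^3 + 4/s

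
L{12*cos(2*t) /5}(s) 12*s/(5*(s^2 + 4) ) 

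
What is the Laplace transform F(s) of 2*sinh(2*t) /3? 4/(3*(s^2 - 4) ) 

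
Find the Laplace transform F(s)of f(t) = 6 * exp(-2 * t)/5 6/(5 * (s+2))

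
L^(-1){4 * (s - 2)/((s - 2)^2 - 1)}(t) 4 * exp(2 * t) * cosh(t)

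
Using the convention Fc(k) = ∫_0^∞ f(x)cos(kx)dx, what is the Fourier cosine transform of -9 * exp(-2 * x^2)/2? -9 * sqrt(2) * sqrt(pi) * exp(-k^2/8)/8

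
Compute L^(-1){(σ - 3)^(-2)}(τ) τ*exp(3*τ)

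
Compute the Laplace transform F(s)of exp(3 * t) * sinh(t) 1/((s - 3)^2 - 1)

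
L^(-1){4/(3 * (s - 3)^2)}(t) 4 * t * exp(3 * t)/3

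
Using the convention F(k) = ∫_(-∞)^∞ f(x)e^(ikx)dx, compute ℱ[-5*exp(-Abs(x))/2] -5/(k^2 + 1)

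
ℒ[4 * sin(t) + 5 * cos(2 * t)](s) 5 * s/(s^2 + 4) + 4/(s^2 + 1)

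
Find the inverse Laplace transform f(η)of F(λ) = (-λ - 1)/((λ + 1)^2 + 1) -exp(-η) * cos(η)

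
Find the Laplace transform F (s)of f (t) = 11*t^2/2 11/s^3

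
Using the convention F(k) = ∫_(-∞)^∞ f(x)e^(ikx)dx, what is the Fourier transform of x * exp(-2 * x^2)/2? sqrt(2) * I * sqrt(pi) * k * exp(-k^2/8)/16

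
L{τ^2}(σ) 2/σ^3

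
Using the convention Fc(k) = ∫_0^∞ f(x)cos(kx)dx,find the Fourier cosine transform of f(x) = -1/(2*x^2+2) -pi*exp(-k)/4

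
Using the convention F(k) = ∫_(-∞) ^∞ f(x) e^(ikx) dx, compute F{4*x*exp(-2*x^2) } sqrt(2)*I*sqrt(pi)*k*exp(-k^2/8) /2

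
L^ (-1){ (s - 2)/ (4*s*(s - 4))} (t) exp (2*t)*cosh (2*t)/4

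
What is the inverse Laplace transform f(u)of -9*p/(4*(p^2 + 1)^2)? -9*u*sin(u)/8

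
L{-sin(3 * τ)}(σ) -3/(σ^2 + 9)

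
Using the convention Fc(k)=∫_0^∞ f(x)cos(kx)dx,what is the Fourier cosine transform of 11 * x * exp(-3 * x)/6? 11 * (9 - k^2)/(6 * (k^2 + 9)^2)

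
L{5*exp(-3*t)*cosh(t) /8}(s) 5*(s + 3) /(8*((s + 3) ^2 - 1) ) 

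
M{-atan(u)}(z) pi*sec(pi*z/2)/(2*z)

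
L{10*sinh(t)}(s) 10/(s^2 - 1)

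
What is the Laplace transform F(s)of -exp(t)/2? -1/(2 * s - 2)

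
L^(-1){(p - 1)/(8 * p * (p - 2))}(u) exp(u) * cosh(u)/8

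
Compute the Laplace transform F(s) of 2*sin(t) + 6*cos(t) 6*s/(s^2 + 1) + 2/(s^2 + 1) 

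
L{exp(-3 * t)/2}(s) 1/(2 * (s + 3))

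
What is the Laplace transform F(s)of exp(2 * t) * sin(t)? 1/((s - 2)^2 + 1)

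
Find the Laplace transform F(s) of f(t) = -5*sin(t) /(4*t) -5*atan(1/s) /4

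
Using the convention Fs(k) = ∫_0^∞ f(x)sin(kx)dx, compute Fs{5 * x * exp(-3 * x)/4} 15 * k/(2 * (k^2+9)^2)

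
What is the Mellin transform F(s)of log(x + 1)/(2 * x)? -pi * csc(pi * s)/(2 * s - 2)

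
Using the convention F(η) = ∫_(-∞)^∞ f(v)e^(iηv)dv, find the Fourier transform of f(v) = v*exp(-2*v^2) sqrt(2)*I*sqrt(pi)*η*exp(-η^2/8)/8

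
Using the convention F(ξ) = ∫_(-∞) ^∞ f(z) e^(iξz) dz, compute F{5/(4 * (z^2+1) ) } 5 * pi * exp(-Abs(ξ) ) /4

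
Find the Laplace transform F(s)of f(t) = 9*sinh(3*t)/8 27/(8*(s^2 - 9))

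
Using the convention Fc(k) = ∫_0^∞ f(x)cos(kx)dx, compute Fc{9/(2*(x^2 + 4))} 9*pi*exp(-2*k)/8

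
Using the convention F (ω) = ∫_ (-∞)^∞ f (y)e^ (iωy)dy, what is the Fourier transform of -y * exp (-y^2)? -I * sqrt (pi) * ω * exp (-ω^2/4)/2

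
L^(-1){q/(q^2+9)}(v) cos(3*v)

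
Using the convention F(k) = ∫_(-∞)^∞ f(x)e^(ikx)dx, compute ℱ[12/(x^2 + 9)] 4 * pi * exp(-3 * Abs(k))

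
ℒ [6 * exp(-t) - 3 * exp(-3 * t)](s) 6/(s + 1) - 3/(s + 3)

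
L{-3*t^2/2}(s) -3/s^3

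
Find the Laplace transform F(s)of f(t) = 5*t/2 5/(2*s^2)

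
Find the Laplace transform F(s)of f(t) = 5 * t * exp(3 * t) 5/(s - 3)^2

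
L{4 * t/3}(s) 4/(3 * s^2)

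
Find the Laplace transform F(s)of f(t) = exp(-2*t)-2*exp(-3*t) 1/(s + 2)-2/(s + 3)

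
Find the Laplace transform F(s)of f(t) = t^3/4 3/(2*s^4)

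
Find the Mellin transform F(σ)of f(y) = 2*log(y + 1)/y -2*pi*csc(pi*σ)/(σ - 1)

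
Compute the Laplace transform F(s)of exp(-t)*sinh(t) 1/(s*(s+2))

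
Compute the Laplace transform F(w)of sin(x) 1/(w^2+1)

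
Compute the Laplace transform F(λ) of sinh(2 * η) 2/(λ^2 - 4) 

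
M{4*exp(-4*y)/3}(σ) 2^(2-2*σ)*gamma(σ)/3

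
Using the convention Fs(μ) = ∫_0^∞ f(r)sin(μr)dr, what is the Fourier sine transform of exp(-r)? μ/(μ^2 + 1)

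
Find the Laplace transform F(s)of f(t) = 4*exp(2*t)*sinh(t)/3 4/(3*((s - 2)^2 - 1))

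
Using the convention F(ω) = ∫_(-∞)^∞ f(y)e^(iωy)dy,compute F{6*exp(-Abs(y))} 12/(ω^2 + 1)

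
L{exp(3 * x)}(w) 1/(w - 3)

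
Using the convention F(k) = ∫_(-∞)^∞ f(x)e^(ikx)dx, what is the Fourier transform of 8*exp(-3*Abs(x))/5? 48/(5*(k^2+9))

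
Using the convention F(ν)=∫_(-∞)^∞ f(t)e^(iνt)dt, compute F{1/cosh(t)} pi/cosh(pi*ν/2)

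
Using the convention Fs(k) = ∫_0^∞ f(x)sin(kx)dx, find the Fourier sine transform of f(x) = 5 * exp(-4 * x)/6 5 * k/(6 * (k^2 + 16))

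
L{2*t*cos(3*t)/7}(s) 2*(s^2 - 9)/(7*(s^2+9)^2)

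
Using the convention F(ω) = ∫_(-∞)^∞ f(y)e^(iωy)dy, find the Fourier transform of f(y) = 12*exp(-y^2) 12*sqrt(pi)*exp(-ω^2/4)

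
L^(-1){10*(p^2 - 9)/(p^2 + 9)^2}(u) 10*u*cos(3*u)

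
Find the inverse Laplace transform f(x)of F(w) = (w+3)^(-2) x * exp(-3 * x)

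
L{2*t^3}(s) 12/s^4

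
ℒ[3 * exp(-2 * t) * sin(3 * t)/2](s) 9/(2 * ((s+2)^2+9))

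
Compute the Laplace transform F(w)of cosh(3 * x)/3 w/(3 * (w^2-9))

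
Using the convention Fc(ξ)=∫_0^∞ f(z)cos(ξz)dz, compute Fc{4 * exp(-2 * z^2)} sqrt(2) * sqrt(pi) * exp(-ξ^2/8)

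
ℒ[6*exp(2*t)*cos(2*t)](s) 6*(s - 2)/((s - 2)^2 + 4)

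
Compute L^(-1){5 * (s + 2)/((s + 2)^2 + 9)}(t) 5 * exp(-2 * t) * cos(3 * t)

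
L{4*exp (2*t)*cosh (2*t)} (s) 4*(s - 2)/ (s*(s - 4))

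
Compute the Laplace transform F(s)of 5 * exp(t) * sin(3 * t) 15/((s - 1)^2 + 9)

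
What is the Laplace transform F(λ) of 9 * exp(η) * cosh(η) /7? 9 * (λ - 1) /(7 * λ * (λ - 2) ) 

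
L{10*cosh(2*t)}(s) 10*s/(s^2 - 4)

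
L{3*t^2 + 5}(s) 5/s + 6/s^3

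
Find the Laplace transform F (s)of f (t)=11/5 11/ (5 * s)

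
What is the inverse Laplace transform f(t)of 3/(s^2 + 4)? 3*sin(2*t)/2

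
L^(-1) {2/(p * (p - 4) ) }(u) exp(2 * u) * sinh(2 * u) 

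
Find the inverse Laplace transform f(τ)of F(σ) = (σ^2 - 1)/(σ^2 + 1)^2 τ*cos(τ)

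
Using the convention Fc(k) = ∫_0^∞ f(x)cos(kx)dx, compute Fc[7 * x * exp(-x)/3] 7 * (1 - k^2)/(3 * (k^2 + 1)^2)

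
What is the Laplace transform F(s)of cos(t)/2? s/(2*(s^2+1))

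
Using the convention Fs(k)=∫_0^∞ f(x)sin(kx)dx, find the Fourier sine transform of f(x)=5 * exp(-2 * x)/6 5 * k/(6 * (k^2 + 4))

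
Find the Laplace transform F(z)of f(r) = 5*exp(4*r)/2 5/(2*(z - 4))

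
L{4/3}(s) 4/(3 * s)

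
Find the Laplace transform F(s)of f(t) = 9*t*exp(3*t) 9/(s - 3)^2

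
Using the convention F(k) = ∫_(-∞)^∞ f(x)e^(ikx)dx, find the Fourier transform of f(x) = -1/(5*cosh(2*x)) -pi/(10*cosh(pi*k/4))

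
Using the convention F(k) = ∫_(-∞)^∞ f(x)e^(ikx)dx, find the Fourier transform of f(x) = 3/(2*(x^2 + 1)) 3*pi*exp(-Abs(k))/2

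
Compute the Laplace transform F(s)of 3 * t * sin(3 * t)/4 9 * s/(2 * (s^2 + 9)^2)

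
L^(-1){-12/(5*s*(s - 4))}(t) -6*exp(2*t)*sinh(2*t)/5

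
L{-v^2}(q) -2/q^3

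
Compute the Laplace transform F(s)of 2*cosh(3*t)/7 2*s/(7*(s^2 - 9))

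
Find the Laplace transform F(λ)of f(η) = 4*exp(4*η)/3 4/(3*(λ - 4))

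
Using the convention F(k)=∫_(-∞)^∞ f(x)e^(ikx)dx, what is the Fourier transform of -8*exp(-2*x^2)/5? -4*sqrt(2)*sqrt(pi)*exp(-k^2/8)/5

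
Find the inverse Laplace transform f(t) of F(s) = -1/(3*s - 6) -exp(2*t) /3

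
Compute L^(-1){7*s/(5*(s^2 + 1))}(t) 7*cos(t)/5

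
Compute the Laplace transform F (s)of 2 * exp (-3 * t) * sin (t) 2/ ( (s+3)^2+1)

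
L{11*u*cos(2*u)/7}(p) 11*(p^2 - 4)/(7*(p^2 + 4)^2)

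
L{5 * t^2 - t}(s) 10/s^3-1/s^2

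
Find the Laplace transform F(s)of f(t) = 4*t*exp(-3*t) 4/(s + 3)^2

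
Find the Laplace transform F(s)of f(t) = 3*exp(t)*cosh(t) 3*(s - 1)/(s*(s - 2))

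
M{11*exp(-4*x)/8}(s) 11*gamma(s)/(8*2^(2*s))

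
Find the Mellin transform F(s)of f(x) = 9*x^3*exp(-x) 9*gamma(s+3)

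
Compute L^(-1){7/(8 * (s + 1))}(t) 7 * exp(-t)/8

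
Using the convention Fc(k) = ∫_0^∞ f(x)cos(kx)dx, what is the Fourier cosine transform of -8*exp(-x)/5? -8/(5*k^2+5)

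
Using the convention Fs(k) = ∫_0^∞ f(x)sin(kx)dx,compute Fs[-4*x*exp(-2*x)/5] -16*k/(5*(k^2 + 4)^2)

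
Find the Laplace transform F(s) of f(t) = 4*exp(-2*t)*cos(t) 4*(s+2) /((s+2) ^2+1) 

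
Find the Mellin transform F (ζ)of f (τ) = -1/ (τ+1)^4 pi*(ζ - 3)*(ζ - 2)*(ζ - 1)/ (6*sin (pi*ζ))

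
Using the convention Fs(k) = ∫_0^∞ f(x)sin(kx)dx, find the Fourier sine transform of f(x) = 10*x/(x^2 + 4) 5*pi*exp(-2*k)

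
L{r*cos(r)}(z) (z^2 - 1)/(z^2 + 1)^2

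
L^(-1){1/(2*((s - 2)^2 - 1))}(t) exp(2*t)*sinh(t)/2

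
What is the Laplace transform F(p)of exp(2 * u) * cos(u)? (p - 2)/((p - 2)^2+1)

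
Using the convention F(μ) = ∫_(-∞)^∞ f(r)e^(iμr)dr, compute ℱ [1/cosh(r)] pi/cosh(pi * μ/2)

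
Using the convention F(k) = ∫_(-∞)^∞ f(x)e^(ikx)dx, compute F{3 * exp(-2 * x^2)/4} 3 * sqrt(2) * sqrt(pi) * exp(-k^2/8)/8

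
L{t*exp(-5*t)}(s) (s + 5)^(-2)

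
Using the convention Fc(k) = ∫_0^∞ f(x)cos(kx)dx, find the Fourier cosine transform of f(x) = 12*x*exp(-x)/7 12*(1 - k^2)/(7*(k^2 + 1)^2)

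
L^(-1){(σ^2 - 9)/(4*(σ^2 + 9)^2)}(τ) τ*cos(3*τ)/4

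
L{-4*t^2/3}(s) -8/(3*s^3)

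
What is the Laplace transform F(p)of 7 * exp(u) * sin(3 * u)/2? 21/(2 * ((p - 1)^2 + 9))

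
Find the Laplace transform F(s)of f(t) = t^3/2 3/s^4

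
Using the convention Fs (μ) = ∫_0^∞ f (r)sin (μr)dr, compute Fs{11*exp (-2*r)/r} 11*atan (μ/2)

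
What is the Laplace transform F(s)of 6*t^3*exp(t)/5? 36/(5*(s - 1)^4)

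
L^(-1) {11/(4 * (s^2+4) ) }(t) 11 * sin(2 * t) /8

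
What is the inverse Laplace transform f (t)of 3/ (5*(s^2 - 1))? 3*sinh (t)/5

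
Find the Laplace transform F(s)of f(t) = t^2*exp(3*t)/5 2/(5*(s - 3)^3)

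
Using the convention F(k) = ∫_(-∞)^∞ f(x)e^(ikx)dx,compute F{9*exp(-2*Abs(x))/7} 36/(7*(k^2 + 4))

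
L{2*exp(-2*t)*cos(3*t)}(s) 2*(s + 2)/((s + 2)^2 + 9)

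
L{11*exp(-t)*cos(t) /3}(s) 11*(s + 1) /(3*((s + 1) ^2 + 1) ) 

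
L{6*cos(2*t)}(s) 6*s/(s^2 + 4)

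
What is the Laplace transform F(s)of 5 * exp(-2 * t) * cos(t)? 5 * (s + 2)/((s + 2)^2 + 1)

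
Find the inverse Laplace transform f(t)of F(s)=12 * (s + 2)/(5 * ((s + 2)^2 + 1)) 12 * exp(-2 * t) * cos(t)/5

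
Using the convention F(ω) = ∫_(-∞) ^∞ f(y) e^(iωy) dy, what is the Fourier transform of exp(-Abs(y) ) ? 2/(ω^2 + 1) 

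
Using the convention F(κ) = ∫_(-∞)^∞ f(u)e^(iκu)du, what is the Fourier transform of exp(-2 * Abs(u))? 4/(κ^2 + 4)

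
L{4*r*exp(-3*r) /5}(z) 4/(5*(z + 3) ^2) 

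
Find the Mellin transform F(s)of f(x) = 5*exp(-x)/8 5*gamma(s)/8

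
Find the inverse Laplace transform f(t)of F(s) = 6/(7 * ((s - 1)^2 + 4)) 3 * exp(t) * sin(2 * t)/7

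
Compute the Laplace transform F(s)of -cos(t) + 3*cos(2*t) 3*s/(s^2 + 4)- s/(s^2 + 1)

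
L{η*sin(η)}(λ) 2*λ/(λ^2 + 1)^2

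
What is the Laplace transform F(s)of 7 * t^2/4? 7/(2 * s^3)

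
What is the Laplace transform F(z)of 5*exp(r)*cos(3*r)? 5*(z - 1)/((z - 1)^2 + 9)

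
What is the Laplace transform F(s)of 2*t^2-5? 4/s^3-5/s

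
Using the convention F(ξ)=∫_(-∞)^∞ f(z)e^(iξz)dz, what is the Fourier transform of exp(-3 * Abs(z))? 6/(ξ^2 + 9)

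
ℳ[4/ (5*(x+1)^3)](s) 2*pi*(s - 2)*(s - 1)/ (5*sin (pi*s))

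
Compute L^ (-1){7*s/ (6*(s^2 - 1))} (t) 7*cosh (t)/6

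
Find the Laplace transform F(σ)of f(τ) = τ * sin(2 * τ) 4 * σ/(σ^2 + 4)^2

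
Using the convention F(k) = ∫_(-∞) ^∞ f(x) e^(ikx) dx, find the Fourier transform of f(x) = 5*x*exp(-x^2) 5*I*sqrt(pi)*k*exp(-k^2/4) /2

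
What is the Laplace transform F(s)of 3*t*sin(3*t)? 18*s/(s^2 + 9)^2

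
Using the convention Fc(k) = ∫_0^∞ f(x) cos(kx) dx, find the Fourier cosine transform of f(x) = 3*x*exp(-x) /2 3*(1 - k^2) /(2*(k^2+1) ^2) 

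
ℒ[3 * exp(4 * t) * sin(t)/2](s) 3/(2 * ((s - 4)^2 + 1))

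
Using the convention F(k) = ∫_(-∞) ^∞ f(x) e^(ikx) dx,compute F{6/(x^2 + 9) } 2*pi*exp(-3*Abs(k) ) 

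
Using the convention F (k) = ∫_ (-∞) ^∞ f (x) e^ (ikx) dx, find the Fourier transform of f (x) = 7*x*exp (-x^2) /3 7*I*sqrt (pi)*k*exp (-k^2/4) /6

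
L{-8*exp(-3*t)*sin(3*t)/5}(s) -24/(5*(s + 3)^2 + 45)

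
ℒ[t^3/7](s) 6/(7 * s^4) 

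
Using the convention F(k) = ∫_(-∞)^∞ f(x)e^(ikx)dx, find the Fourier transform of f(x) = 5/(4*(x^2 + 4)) 5*pi*exp(-2*Abs(k))/8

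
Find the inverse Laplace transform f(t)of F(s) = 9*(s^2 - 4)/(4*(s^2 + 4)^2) 9*t*cos(2*t)/4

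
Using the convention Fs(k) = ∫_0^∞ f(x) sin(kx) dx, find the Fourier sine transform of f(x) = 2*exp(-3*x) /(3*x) 2*atan(k/3) /3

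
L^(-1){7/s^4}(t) 7 * t^3/6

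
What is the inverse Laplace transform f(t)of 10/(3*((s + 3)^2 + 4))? 5*exp(-3*t)*sin(2*t)/3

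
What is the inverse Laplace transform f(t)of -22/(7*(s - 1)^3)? -11*t^2*exp(t)/7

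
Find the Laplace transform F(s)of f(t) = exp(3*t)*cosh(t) (s - 3)/((s - 3)^2 - 1)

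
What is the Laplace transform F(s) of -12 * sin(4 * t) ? -48/(s^2 + 16) 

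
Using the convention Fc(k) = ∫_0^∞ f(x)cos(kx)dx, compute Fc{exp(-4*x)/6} 2/(3*(k^2 + 16))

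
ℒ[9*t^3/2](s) 27/s^4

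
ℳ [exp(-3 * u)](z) gamma(z)/3^z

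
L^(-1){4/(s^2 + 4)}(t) 2 * sin(2 * t)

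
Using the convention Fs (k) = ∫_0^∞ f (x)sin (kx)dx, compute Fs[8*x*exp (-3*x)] 48*k/ (k^2+9)^2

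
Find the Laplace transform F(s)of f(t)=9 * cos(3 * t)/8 9 * s/(8 * (s^2 + 9))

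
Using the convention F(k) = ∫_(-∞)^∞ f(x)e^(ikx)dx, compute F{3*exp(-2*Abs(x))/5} 12/(5*(k^2 + 4))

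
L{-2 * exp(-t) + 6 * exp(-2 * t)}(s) 6/(s + 2) - 2/(s + 1)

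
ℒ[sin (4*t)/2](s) 2/ (s^2 + 16)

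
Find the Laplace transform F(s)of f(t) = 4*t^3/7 24/(7*s^4)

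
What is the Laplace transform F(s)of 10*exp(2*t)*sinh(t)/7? 10/(7*((s - 2)^2 - 1))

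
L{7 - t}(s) 7/s - 1/s^2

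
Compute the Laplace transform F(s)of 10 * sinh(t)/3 10/(3 * (s^2 - 1))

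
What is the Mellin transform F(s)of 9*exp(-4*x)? 9*gamma(s)/4^s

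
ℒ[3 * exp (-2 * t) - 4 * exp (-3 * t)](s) 3/ (s + 2) - 4/ (s + 3)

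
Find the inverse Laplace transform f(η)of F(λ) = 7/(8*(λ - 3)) 7*exp(3*η)/8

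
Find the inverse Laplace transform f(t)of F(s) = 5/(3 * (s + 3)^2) 5 * t * exp(-3 * t)/3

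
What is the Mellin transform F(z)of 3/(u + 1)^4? gamma(z)*gamma(4 - z)/2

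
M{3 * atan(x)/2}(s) -3 * pi * sec(pi * s/2)/(4 * s)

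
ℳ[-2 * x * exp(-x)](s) -2 * gamma(s + 1)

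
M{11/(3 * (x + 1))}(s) 11 * pi * csc(pi * s)/3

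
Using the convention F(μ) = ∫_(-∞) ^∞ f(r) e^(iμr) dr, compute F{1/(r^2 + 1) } pi*exp(-Abs(μ) ) 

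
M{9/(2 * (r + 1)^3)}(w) 9 * pi * (w - 2) * (w - 1)/(4 * sin(pi * w))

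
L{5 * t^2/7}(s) 10/(7 * s^3)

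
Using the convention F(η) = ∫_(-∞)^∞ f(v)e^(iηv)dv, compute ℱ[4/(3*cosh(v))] 4*pi/(3*cosh(pi*η/2))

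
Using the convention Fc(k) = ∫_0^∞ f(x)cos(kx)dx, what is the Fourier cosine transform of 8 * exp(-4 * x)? 32/(k^2 + 16)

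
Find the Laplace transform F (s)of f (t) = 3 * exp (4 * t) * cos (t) 3 * (s - 4)/ ( (s - 4)^2+1)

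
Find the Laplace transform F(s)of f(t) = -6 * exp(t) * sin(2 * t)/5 -12/(5 * (s - 1)^2 + 20)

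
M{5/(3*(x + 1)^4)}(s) 5*gamma(s)*gamma(4 - s)/18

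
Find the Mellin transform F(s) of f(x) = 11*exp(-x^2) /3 11*gamma(s/2) /6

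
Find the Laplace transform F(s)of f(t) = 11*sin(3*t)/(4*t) 11*atan(3/s)/4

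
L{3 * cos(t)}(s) 3 * s/(s^2 + 1)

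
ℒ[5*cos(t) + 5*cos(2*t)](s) 5*s/(s^2 + 4) + 5*s/(s^2 + 1)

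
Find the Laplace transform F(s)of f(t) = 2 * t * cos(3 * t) 2 * (s^2-9)/(s^2 + 9)^2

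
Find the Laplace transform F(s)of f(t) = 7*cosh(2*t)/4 7*s/(4*(s^2-4))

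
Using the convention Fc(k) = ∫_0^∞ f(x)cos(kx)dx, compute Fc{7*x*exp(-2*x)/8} 7*(4 - k^2)/(8*(k^2 + 4)^2)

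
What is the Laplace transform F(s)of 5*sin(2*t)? 10/(s^2 + 4)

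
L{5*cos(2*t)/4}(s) 5*s/(4*(s^2 + 4))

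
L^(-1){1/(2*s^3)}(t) t^2/4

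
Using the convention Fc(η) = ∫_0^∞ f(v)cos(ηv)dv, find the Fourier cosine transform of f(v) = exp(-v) 1/(η^2 + 1)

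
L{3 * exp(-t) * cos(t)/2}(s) 3 * (s + 1)/(2 * ((s + 1)^2 + 1))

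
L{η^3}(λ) 6/λ^4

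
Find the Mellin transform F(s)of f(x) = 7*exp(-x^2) 7*gamma(s/2)/2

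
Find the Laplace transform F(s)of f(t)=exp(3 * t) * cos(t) (s - 3)/((s - 3)^2 + 1)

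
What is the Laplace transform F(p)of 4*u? 4/p^2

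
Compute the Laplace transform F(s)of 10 10/s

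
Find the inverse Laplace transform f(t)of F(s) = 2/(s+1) 2*exp(-t)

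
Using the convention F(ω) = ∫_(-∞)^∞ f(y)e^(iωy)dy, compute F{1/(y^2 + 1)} pi * exp(-Abs(ω))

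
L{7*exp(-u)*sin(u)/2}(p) 7/(2*((p + 1)^2 + 1))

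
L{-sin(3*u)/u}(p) -atan(3/p)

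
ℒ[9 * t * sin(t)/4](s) 9 * s/(2 * (s^2 + 1)^2)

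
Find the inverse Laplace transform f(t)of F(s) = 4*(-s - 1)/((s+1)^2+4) -4*exp(-t)*cos(2*t)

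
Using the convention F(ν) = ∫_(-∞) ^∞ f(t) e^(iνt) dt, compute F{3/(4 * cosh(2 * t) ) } 3 * pi/(8 * cosh(pi * ν/4) ) 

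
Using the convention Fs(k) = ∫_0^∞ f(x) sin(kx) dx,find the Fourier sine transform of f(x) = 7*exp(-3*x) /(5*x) 7*atan(k/3) /5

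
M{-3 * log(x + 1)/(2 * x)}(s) 3 * pi * csc(pi * s)/(2 * (s - 1))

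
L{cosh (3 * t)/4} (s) s/ (4 * (s^2 - 9))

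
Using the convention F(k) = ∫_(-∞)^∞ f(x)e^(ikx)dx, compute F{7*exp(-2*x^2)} 7*sqrt(2)*sqrt(pi)*exp(-k^2/8)/2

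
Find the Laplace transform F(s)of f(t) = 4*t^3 24/s^4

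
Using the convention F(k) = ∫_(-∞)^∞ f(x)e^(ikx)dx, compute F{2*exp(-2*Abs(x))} 8/(k^2+4)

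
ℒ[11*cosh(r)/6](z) 11*z/(6*(z^2 - 1))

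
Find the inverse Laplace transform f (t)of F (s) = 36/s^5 3*t^4/2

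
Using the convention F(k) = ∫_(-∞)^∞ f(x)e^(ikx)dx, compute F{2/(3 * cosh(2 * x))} pi/(3 * cosh(pi * k/4))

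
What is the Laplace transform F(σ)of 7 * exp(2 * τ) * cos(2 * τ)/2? 7 * (σ - 2)/(2 * ((σ - 2)^2 + 4))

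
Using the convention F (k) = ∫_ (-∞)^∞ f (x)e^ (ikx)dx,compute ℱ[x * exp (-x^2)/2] I * sqrt (pi) * k * exp (-k^2/4)/4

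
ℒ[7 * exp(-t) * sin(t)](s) 7/((s + 1)^2 + 1)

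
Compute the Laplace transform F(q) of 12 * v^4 288/q^5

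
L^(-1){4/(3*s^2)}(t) 4*t/3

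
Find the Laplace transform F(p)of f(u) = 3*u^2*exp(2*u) 6/(p - 2)^3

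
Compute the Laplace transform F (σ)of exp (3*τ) 1/ (σ - 3)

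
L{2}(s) 2/s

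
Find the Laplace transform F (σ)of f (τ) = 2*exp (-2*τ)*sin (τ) 2/ ( (σ+2)^2+1)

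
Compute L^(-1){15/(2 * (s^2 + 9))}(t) 5 * sin(3 * t)/2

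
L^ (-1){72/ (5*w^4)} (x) 12*x^3/5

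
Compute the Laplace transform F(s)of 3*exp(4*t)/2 3/(2*(s - 4))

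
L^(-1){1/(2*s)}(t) 1/2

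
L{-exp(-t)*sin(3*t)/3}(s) -1/((s+1)^2+9)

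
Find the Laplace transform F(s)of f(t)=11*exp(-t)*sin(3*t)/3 11/((s+1)^2+9)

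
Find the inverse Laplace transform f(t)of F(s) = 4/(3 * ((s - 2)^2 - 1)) 4 * exp(2 * t) * sinh(t)/3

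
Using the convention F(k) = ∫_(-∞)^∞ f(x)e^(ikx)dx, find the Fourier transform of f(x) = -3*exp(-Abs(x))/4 -3/(2*k^2 + 2)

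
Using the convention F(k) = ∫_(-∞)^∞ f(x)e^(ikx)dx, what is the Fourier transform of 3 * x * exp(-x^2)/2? 3 * I * sqrt(pi) * k * exp(-k^2/4)/4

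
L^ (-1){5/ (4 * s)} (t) 5/4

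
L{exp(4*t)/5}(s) 1/(5*(s - 4))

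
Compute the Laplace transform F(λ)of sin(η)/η atan(1/λ)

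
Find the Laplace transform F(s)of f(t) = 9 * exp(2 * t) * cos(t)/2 9 * (s - 2)/(2 * ((s - 2)^2 + 1))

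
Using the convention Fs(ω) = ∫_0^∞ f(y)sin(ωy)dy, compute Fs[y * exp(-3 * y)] 6 * ω/(ω^2+9)^2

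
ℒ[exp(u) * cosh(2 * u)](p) (p - 1)/((p - 1)^2-4)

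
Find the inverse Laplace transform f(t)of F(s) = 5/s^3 5*t^2/2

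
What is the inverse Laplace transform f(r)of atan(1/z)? sin(r)/r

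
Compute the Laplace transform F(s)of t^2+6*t 6/s^2+2/s^3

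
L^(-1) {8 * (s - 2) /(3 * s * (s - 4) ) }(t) 8 * exp(2 * t) * cosh(2 * t) /3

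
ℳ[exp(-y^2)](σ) gamma(σ/2)/2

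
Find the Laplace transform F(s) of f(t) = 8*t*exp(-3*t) 8/(s+3) ^2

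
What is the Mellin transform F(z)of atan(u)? -pi*sec(pi*z/2)/(2*z)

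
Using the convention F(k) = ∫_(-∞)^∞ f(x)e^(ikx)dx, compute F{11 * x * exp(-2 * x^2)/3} 11 * sqrt(2) * I * sqrt(pi) * k * exp(-k^2/8)/24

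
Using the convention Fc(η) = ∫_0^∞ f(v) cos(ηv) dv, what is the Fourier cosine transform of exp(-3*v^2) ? sqrt(3)*sqrt(pi)*exp(-η^2/12) /6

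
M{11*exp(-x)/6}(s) 11*gamma(s)/6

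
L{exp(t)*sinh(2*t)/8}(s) 1/(4*((s - 1)^2 - 4))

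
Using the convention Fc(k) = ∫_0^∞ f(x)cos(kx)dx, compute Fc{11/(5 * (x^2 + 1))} 11 * pi * exp(-k)/10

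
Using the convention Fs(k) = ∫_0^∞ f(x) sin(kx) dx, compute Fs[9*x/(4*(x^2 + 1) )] 9*pi*exp(-k) /8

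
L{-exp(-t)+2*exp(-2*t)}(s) 2/(s+2) - 1/(s+1)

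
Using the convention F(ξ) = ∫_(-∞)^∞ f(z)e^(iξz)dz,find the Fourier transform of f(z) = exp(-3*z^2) sqrt(3)*sqrt(pi)*exp(-ξ^2/12)/3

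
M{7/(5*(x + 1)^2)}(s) -7*pi*(s - 1)/(5*sin(pi*s))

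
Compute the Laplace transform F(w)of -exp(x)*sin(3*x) -3/((w - 1)^2 + 9)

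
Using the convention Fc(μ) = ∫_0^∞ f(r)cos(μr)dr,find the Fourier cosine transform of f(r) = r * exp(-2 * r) (4 - μ^2)/(μ^2 + 4)^2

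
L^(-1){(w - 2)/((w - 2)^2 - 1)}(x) exp(2*x)*cosh(x)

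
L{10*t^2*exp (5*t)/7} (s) 20/ (7*(s - 5)^3)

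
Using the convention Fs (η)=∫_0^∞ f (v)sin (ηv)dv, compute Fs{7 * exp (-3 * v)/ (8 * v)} 7 * atan (η/3)/8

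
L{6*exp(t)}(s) 6/(s - 1)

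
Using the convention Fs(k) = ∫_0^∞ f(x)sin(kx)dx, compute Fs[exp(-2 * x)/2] k/(2 * (k^2 + 4))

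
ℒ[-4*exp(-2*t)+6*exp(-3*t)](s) 6/(s+3)-4/(s+2) 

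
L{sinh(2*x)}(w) 2/(w^2 - 4)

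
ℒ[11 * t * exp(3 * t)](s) 11/(s - 3)^2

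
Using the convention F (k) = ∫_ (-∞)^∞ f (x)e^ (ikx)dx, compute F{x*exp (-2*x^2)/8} sqrt (2)*I*sqrt (pi)*k*exp (-k^2/8)/64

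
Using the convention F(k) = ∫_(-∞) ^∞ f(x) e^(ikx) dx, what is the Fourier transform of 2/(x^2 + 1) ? 2 * pi * exp(-Abs(k) ) 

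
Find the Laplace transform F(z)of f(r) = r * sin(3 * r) 6 * z/(z^2 + 9)^2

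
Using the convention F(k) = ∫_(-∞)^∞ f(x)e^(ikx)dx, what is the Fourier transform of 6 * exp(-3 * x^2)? 2 * sqrt(3) * sqrt(pi) * exp(-k^2/12)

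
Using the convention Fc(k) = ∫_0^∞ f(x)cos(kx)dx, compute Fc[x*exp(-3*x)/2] (9 - k^2)/(2*(k^2 + 9)^2)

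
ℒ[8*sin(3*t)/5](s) 24/(5*(s^2 + 9))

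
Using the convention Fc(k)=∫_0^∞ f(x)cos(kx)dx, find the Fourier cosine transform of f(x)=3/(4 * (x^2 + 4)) 3 * pi * exp(-2 * k)/16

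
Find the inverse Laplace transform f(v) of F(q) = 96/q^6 4*v^5/5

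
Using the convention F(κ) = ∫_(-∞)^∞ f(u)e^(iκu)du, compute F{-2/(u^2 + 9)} -2 * pi * exp(-3 * Abs(κ))/3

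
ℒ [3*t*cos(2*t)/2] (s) 3*(s^2-4)/(2*(s^2 + 4)^2)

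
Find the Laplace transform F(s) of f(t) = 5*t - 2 5/s^2 - 2/s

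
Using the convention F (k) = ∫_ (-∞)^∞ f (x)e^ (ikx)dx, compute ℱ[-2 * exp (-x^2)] -2 * sqrt (pi) * exp (-k^2/4)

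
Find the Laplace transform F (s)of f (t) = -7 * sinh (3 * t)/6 -7/ (2 * s^2-18)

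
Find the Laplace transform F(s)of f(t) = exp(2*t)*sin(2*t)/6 1/(3*((s - 2)^2 + 4))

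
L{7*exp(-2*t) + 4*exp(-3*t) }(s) 7/(s + 2) + 4/(s + 3) 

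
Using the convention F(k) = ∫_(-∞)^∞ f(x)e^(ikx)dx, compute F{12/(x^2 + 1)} 12*pi*exp(-Abs(k))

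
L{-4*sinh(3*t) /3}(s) -4/(s^2 - 9) 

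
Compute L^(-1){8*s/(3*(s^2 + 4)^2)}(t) 2*t*sin(2*t)/3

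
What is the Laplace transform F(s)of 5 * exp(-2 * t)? 5/(s + 2)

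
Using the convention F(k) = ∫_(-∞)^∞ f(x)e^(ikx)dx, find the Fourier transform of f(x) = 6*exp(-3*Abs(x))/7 36/(7*(k^2+9))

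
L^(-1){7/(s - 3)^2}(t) 7*t*exp(3*t)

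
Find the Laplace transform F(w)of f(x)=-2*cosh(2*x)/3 -2*w/(3*w^2-12)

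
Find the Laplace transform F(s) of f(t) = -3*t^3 -18/s^4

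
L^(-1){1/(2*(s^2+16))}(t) sin(4*t)/8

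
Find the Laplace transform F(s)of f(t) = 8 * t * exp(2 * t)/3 8/(3 * (s - 2)^2)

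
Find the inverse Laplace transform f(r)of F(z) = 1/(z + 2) exp(-2 * r)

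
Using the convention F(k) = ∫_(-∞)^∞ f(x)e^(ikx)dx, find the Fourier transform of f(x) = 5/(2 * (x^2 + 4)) 5 * pi * exp(-2 * Abs(k))/4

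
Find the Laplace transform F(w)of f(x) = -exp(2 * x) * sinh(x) -1/((w - 2)^2-1)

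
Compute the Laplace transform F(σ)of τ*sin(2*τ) 4*σ/(σ^2 + 4)^2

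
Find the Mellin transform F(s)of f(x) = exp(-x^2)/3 gamma(s/2)/6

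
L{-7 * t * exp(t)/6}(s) -7/(6 * (s - 1)^2)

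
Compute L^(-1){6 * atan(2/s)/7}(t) 6 * sin(2 * t)/(7 * t)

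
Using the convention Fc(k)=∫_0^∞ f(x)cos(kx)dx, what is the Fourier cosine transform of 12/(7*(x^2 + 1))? 6*pi*exp(-k)/7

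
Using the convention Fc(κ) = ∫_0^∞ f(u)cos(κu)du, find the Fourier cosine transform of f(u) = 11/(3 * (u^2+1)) 11 * pi * exp(-κ)/6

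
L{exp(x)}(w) 1/(w - 1)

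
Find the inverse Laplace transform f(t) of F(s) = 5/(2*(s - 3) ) 5*exp(3*t) /2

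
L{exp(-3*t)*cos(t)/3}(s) (s + 3)/(3*((s + 3)^2 + 1))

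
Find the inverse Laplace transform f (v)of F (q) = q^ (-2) v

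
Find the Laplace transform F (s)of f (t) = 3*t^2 6/s^3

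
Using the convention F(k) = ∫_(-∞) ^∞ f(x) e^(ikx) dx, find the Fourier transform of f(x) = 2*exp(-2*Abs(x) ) 8/(k^2 + 4) 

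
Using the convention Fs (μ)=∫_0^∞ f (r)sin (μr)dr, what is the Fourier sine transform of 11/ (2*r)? 11*pi/4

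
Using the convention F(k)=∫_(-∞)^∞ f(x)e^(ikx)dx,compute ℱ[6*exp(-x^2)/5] 6*sqrt(pi)*exp(-k^2/4)/5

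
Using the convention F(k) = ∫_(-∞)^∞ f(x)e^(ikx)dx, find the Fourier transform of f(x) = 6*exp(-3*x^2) 2*sqrt(3)*sqrt(pi)*exp(-k^2/12)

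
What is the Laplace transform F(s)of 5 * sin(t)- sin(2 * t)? 5/(s^2+1) - 2/(s^2+4)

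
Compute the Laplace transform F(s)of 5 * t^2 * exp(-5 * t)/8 5/(4 * (s + 5)^3)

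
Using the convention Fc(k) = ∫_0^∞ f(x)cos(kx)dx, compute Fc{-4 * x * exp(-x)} 4 * (k^2-1)/(k^2+1)^2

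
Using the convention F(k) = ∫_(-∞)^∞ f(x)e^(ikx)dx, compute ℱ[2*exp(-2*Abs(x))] 8/(k^2 + 4)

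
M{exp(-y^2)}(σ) gamma(σ/2)/2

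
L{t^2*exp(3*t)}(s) 2/(s - 3)^3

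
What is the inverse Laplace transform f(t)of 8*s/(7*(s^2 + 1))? 8*cos(t)/7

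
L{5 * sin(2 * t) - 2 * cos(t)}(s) 10/(s^2 + 4) - 2 * s/(s^2 + 1)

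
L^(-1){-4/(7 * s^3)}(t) -2 * t^2/7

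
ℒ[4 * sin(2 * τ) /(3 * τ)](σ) 4 * atan(2/σ) /3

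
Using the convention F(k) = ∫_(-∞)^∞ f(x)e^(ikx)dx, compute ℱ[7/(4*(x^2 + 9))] 7*pi*exp(-3*Abs(k))/12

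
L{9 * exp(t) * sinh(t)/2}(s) 9/(2 * s * (s - 2))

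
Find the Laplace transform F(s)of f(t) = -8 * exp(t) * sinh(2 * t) -16/((s - 1)^2-4)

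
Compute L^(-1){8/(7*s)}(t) 8/7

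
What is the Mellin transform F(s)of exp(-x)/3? gamma(s)/3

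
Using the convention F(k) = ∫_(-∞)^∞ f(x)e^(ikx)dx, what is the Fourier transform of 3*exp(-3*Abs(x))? 18/(k^2+9)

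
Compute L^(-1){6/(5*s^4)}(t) t^3/5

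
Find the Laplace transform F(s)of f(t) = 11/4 11/(4 * s)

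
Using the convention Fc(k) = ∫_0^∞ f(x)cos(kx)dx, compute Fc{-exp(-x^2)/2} -sqrt(pi)*exp(-k^2/4)/4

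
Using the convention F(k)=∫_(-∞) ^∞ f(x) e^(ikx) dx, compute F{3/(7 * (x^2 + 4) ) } 3 * pi * exp(-2 * Abs(k) ) /14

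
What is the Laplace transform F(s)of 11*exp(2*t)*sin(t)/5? 11/(5*((s - 2)^2+1))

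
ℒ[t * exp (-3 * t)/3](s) 1/ (3 * (s + 3)^2)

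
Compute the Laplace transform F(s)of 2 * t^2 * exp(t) 4/(s - 1)^3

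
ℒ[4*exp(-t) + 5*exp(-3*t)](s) 4/(s + 1) + 5/(s + 3)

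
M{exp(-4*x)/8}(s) gamma(s)/(8*2^(2*s))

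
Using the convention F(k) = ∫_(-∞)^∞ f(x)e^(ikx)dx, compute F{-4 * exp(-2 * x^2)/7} -2 * sqrt(2) * sqrt(pi) * exp(-k^2/8)/7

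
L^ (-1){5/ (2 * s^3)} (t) 5 * t^2/4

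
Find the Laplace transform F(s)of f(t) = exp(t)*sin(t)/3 1/(3*((s - 1)^2 + 1))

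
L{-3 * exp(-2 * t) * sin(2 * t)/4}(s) -3/(2 * (s + 2)^2 + 8)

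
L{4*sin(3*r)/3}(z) 4/(z^2 + 9)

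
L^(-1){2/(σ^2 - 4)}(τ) sinh(2*τ)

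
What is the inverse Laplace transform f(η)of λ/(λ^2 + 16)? cos(4 * η)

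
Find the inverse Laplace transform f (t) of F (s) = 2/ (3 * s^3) t^2/3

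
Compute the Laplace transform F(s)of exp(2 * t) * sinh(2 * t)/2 1/(s * (s - 4))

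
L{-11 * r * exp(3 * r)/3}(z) -11/(3 * (z - 3)^2)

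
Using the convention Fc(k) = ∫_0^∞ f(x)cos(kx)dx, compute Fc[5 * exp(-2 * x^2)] 5 * sqrt(2) * sqrt(pi) * exp(-k^2/8)/4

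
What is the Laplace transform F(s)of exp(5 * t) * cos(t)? (s - 5)/((s - 5)^2 + 1)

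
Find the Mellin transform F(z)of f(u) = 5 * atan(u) -5 * pi * sec(pi * z/2)/(2 * z)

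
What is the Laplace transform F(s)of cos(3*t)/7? s/(7*(s^2 + 9))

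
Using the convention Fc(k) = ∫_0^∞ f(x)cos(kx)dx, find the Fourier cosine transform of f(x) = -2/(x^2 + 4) -pi*exp(-2*k)/2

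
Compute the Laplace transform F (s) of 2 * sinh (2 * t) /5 4/ (5 * (s^2 - 4) ) 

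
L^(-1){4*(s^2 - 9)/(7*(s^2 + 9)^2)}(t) 4*t*cos(3*t)/7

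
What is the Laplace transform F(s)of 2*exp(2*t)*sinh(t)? 2/((s - 2)^2 - 1)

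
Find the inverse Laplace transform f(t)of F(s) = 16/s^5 2 * t^4/3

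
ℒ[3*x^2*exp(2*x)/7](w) 6/(7*(w - 2)^3)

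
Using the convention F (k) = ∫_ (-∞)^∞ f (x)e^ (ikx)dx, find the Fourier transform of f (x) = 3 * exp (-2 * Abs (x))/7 12/ (7 * (k^2 + 4))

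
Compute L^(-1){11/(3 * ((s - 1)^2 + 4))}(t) 11 * exp(t) * sin(2 * t)/6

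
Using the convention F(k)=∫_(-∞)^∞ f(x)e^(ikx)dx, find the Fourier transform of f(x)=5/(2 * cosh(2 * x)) 5 * pi/(4 * cosh(pi * k/4))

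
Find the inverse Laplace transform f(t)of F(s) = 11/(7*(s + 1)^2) 11*t*exp(-t)/7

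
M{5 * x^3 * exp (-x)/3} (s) 5 * gamma (s+3)/3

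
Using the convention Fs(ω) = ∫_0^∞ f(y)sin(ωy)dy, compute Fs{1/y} pi/2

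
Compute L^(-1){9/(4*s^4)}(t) 3*t^3/8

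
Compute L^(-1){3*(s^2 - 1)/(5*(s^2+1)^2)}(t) 3*t*cos(t)/5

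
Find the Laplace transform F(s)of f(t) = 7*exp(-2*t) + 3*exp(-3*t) 7/(s + 2) + 3/(s + 3)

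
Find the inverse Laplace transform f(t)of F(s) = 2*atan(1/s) 2*sin(t)/t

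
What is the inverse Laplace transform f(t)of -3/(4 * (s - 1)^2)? -3 * t * exp(t)/4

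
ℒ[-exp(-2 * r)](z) -1/(z + 2)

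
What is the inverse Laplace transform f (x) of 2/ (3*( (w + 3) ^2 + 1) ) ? 2*exp (-3*x)*sin (x) /3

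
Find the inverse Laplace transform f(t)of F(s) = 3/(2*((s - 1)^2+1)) 3*exp(t)*sin(t)/2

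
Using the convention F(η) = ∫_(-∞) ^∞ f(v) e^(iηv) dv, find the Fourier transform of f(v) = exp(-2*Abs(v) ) 4/(η^2+4) 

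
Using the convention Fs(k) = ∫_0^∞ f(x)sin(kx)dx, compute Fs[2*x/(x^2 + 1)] pi*exp(-k)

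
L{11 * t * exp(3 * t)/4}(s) 11/(4 * (s - 3)^2)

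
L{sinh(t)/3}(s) 1/(3 * (s^2 - 1))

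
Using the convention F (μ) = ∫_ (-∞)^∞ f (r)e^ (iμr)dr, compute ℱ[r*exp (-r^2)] I*sqrt (pi)*μ*exp (-μ^2/4)/2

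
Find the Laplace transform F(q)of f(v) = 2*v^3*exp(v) 12/(q - 1)^4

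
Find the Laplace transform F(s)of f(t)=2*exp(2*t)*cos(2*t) 2*(s - 2)/((s - 2)^2+4)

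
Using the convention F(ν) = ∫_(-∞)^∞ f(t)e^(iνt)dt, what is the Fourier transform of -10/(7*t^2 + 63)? -10*pi*exp(-3*Abs(ν))/21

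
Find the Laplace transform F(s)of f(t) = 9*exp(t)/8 9/(8*(s - 1))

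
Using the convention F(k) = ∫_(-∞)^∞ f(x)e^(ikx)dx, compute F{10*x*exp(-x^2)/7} 5*I*sqrt(pi)*k*exp(-k^2/4)/7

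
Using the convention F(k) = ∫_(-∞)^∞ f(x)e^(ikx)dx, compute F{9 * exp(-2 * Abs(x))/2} 18/(k^2 + 4)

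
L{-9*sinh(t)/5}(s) -9/(5*s^2 - 5)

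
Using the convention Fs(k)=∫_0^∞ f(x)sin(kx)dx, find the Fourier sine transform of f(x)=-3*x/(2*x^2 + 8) -3*pi*exp(-2*k)/4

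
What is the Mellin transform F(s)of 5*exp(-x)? 5*gamma(s)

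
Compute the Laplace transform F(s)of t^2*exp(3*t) 2/(s - 3)^3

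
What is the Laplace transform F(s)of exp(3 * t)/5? 1/(5 * (s - 3))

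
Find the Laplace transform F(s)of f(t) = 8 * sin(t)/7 8/(7 * (s^2+1))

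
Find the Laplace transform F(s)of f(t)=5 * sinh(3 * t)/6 5/(2 * (s^2 - 9))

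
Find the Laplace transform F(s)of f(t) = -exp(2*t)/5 -1/(5*s - 10)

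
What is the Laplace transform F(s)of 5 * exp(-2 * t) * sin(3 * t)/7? 15/(7 * ((s + 2)^2 + 9))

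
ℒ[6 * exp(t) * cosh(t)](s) 6 * (s - 1)/(s * (s - 2))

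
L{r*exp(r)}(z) (z - 1)^(-2)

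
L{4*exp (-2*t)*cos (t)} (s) 4*(s + 2)/ ( (s + 2)^2 + 1)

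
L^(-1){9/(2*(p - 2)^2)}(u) 9*u*exp(2*u)/2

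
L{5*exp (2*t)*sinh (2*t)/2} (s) 5/ (s*(s - 4))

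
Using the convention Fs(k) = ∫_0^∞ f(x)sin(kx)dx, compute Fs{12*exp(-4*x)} 12*k/(k^2 + 16)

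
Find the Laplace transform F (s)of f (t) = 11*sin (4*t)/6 22/ (3*(s^2+16))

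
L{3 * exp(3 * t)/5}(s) 3/(5 * (s - 3))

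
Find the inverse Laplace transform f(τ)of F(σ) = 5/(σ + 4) 5 * exp(-4 * τ)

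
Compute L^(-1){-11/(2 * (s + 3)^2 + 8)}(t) -11 * exp(-3 * t) * sin(2 * t)/4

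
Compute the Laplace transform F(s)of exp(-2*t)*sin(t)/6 1/(6*((s+2)^2+1))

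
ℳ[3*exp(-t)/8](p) 3*gamma(p)/8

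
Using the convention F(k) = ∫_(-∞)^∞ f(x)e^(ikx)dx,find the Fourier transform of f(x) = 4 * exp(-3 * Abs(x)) 24/(k^2 + 9)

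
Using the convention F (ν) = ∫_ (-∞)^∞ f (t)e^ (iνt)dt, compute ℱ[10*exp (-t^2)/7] 10*sqrt (pi)*exp (-ν^2/4)/7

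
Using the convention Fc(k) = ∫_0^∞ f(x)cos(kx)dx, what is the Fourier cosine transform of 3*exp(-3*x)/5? 9/(5*(k^2+9))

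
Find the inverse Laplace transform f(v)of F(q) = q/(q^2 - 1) cosh(v)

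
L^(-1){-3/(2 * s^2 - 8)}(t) -3 * sinh(2 * t)/4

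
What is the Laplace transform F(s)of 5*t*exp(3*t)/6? 5/(6*(s - 3)^2)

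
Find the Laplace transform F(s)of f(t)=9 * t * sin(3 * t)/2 27 * s/(s^2 + 9)^2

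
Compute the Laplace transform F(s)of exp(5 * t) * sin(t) 1/((s - 5)^2 + 1)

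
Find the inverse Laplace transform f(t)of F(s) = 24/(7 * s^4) 4 * t^3/7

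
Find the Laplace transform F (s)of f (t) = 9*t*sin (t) 18*s/ (s^2+1)^2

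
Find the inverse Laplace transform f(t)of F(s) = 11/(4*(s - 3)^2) 11*t*exp(3*t)/4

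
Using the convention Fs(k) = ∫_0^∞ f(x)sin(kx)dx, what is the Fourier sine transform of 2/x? pi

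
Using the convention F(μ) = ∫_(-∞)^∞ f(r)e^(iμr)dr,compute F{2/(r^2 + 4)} pi*exp(-2*Abs(μ))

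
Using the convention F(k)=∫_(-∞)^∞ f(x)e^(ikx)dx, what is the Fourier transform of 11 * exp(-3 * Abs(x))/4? 33/(2 * (k^2 + 9))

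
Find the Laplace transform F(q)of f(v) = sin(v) 1/(q^2 + 1)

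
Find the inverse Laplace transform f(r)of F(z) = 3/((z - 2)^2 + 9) exp(2*r)*sin(3*r)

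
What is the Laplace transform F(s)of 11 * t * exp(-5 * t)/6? 11/(6 * (s + 5)^2)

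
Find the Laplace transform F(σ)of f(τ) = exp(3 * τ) 1/(σ - 3)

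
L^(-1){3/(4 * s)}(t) 3/4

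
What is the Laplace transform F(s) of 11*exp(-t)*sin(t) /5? 11/(5*((s + 1) ^2 + 1) ) 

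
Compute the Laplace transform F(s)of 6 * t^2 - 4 12/s^3 - 4/s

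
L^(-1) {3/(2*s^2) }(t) 3*t/2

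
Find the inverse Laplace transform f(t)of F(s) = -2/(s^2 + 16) -sin(4*t)/2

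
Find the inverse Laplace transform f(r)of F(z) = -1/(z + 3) -exp(-3 * r)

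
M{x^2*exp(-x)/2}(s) gamma(s + 2)/2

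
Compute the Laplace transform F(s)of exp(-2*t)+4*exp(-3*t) 1/(s+2)+4/(s+3)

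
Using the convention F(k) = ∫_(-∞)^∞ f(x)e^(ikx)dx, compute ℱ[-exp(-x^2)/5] -sqrt(pi) * exp(-k^2/4)/5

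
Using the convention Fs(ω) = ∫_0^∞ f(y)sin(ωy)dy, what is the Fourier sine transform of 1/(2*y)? pi/4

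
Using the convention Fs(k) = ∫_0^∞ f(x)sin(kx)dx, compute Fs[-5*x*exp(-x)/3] -10*k/(3*(k^2 + 1)^2)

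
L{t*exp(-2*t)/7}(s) 1/(7*(s + 2)^2)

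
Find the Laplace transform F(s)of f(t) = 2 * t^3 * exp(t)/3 4/(s - 1)^4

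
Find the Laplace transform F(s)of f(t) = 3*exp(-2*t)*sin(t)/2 3/(2*((s + 2)^2 + 1))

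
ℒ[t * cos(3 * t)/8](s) (s^2 - 9)/(8 * (s^2 + 9)^2)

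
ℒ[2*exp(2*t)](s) 2/(s - 2)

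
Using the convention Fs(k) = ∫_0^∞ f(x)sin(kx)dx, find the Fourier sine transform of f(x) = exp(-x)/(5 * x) atan(k)/5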